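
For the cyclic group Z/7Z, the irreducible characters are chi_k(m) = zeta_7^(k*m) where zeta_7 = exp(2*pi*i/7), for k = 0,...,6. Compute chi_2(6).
chi_2(6) = zeta_7^12 = exp(-4*I*pi/7)

Solution. chi_2(6) = zeta_7^(2*6) = zeta_7^12. Since zeta_7^7 = 1, this equals zeta_7^5 = exp(2*pi*i*5/7) = exp(-4*I*pi/7).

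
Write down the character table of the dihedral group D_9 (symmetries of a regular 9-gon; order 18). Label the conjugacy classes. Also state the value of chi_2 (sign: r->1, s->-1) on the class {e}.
Conjugacy classes: {e} of size 1, {r^1, r^8} of size 2, {r^2, r^7} of size 2, {r^3, r^6} of size 2, {r^4, r^5} of size 2, {s, sr, ..., sr^8} of size 9.
Character table:
  irrep \ class              {e} (size 1)  {r^1, r^8} (size 2)  {r^2, r^7} (size 2)  {r^3, r^6} (size 2)  {r^4, r^5} (size 2)  {s, sr, ..., sr^8} (size 9)
  chi_1 (triv)               1             1                    1                    1                    1                    1                          
  chi_2 (sign: r->1, s->-1)  1             1                    1                    1                    1                    -1                         
  chi_3 (2d, j=1)            2             2*cos(2*pi/9)        2*cos(4*pi/9)        -1                   -2*cos(pi/9)         0                          
  chi_4 (2d, j=2)            2             2*cos(4*pi/9)        -2*cos(pi/9)         -1                   2*cos(2*pi/9)        0                          
  chi_5 (2d, j=3)            2             -1                   -1                   2                    -1                   0                          
  chi_6 (2d, j=4)            2             -2*cos(pi/9)         2*cos(2*pi/9)        -1                   2*cos(4*pi/9)        0                          

Spot check: chi_2 (sign: r->1, s->-1) on {e} = 1.

D_9 has order 2*9 = 18 with 6 conjugacy classes, hence 6 irreducibles. Sum of squared dims 1 + 1 + 4 + 4 + 4 + 4 = 18 = |G|. Linear characters come from the abelianisation; the 2-dimensional irreps have character r^k -> 2*cos(2*pi*j*k/9), reflections -> 0.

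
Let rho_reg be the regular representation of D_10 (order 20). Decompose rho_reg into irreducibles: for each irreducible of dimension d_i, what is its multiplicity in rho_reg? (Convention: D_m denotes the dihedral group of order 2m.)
Each irreducible V_i of dimension d_i appears with multiplicity d_i, i.e. rho_reg = (direct sum over all irreducibles V_i) d_i V_i. The irreducible dimensions for D_10 are 1, 1, 1, 1, 2, 2, 2, 2: 4 irreducibles of dimension 1, each with multiplicity 1; 4 irreducibles of dimension 2, each with multiplicity 2. Total dimension 4*1*1 + 4*2*2 = 20 = |G|.

Derivation: General theorem: in the regular representation of a finite group G, each irreducible appears with multiplicity equal to its dimension. Check: dim(rho_reg) = sum d_i^2 = 1 + 1 + 1 + 1 + 4 + 4 + 4 + 4 = 20 = |G|.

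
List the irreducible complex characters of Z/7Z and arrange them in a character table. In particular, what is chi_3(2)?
Character table of Z/7Z (irreps indexed chi_0,...,chi_6 with chi_k(m) = zeta_7^(k*m), zeta_7 = exp(2*pi*i/7)):
  irrep \ class  {0} (size 1)  {1} (size 1)    {2} (size 1)    {3} (size 1)    {4} (size 1)    {5} (size 1)    {6} (size 1)  
  chi_0          1             1               1               1               1               1               1             
  chi_1          1             exp(2*I*pi/7)   exp(4*I*pi/7)   exp(6*I*pi/7)   exp(-6*I*pi/7)  exp(-4*I*pi/7)  exp(-2*I*pi/7)
  chi_2          1             exp(4*I*pi/7)   exp(-6*I*pi/7)  exp(-2*I*pi/7)  exp(2*I*pi/7)   exp(6*I*pi/7)   exp(-4*I*pi/7)
  chi_3          1             exp(6*I*pi/7)   exp(-2*I*pi/7)  exp(4*I*pi/7)   exp(-4*I*pi/7)  exp(2*I*pi/7)   exp(-6*I*pi/7)
  chi_4          1             exp(-6*I*pi/7)  exp(2*I*pi/7)   exp(-4*I*pi/7)  exp(4*I*pi/7)   exp(-2*I*pi/7)  exp(6*I*pi/7) 
  chi_5          1             exp(-4*I*pi/7)  exp(6*I*pi/7)   exp(2*I*pi/7)   exp(-2*I*pi/7)  exp(-6*I*pi/7)  exp(4*I*pi/7) 
  chi_6          1             exp(-2*I*pi/7)  exp(-4*I*pi/7)  exp(-6*I*pi/7)  exp(6*I*pi/7)   exp(4*I*pi/7)   exp(2*I*pi/7) 

Spot check: chi_3(2) = zeta_7^(3*2) = zeta_7^6 = exp(-2*I*pi/7).

Z/7Z is abelian, so all 7 irreducible complex representations are 1-dimensional. They are given by chi_k(m) = zeta_7^(k*m) for k = 0,...,6. Row orthogonality: sum_m chi_k(m) conj(chi_l(m)) = 7 * [k = l].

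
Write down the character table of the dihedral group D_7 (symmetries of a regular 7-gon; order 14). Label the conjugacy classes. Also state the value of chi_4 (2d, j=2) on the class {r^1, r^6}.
Conjugacy classes: {e} of size 1, {r^1, r^6} of size 2, {r^2, r^5} of size 2, {r^3, r^4} of size 2, {s, sr, ..., sr^6} of size 7.
Character table:
  irrep \ class              {e} (size 1)  {r^1, r^6} (size 2)  {r^2, r^5} (size 2)  {r^3, r^4} (size 2)  {s, sr, ..., sr^6} (size 7)
  chi_1 (triv)               1             1                    1                    1                    1                          
  chi_2 (sign: r->1, s->-1)  1             1                    1                    1                    -1                         
  chi_3 (2d, j=1)            2             2*cos(2*pi/7)        -2*cos(3*pi/7)       -2*cos(pi/7)         0                          
  chi_4 (2d, j=2)            2             -2*cos(3*pi/7)       -2*cos(pi/7)         2*cos(2*pi/7)        0                          
  chi_5 (2d, j=3)            2             -2*cos(pi/7)         2*cos(2*pi/7)        -2*cos(3*pi/7)       0                          

Spot check: chi_4 (2d, j=2) on {r^1, r^6} = -2*cos(3*pi/7).

Solution. D_7 has order 2*7 = 14 with 5 conjugacy classes, hence 5 irreducibles. Sum of squared dims 1 + 1 + 4 + 4 + 4 = 14 = |G|. Linear characters come from the abelianisation; the 2-dimensional irreps have character r^k -> 2*cos(2*pi*j*k/7), reflections -> 0.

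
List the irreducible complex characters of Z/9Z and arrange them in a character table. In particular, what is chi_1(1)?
Character table of Z/9Z (irreps indexed chi_0,...,chi_8 with chi_k(m) = zeta_9^(k*m), zeta_9 = exp(2*pi*i/9)):
  irrep \ class  {0} (size 1)  {1} (size 1)    {2} (size 1)    {3} (size 1)    {4} (size 1)    {5} (size 1)    {6} (size 1)    {7} (size 1)    {8} (size 1)  
  chi_0          1             1               1               1               1               1               1               1               1             
  chi_1          1             exp(2*I*pi/9)   exp(4*I*pi/9)   exp(2*I*pi/3)   exp(8*I*pi/9)   exp(-8*I*pi/9)  exp(-2*I*pi/3)  exp(-4*I*pi/9)  exp(-2*I*pi/9)
  chi_2          1             exp(4*I*pi/9)   exp(8*I*pi/9)   exp(-2*I*pi/3)  exp(-2*I*pi/9)  exp(2*I*pi/9)   exp(2*I*pi/3)   exp(-8*I*pi/9)  exp(-4*I*pi/9)
  chi_3          1             exp(2*I*pi/3)   exp(-2*I*pi/3)  1               exp(2*I*pi/3)   exp(-2*I*pi/3)  1               exp(2*I*pi/3)   exp(-2*I*pi/3)
  chi_4          1             exp(8*I*pi/9)   exp(-2*I*pi/9)  exp(2*I*pi/3)   exp(-4*I*pi/9)  exp(4*I*pi/9)   exp(-2*I*pi/3)  exp(2*I*pi/9)   exp(-8*I*pi/9)
  chi_5          1             exp(-8*I*pi/9)  exp(2*I*pi/9)   exp(-2*I*pi/3)  exp(4*I*pi/9)   exp(-4*I*pi/9)  exp(2*I*pi/3)   exp(-2*I*pi/9)  exp(8*I*pi/9) 
  chi_6          1             exp(-2*I*pi/3)  exp(2*I*pi/3)   1               exp(-2*I*pi/3)  exp(2*I*pi/3)   1               exp(-2*I*pi/3)  exp(2*I*pi/3) 
  chi_7          1             exp(-4*I*pi/9)  exp(-8*I*pi/9)  exp(2*I*pi/3)   exp(2*I*pi/9)   exp(-2*I*pi/9)  exp(-2*I*pi/3)  exp(8*I*pi/9)   exp(4*I*pi/9) 
  chi_8          1             exp(-2*I*pi/9)  exp(-4*I*pi/9)  exp(-2*I*pi/3)  exp(-8*I*pi/9)  exp(8*I*pi/9)   exp(2*I*pi/3)   exp(4*I*pi/9)   exp(2*I*pi/9) 

Spot check: chi_1(1) = zeta_9^(1*1) = zeta_9^1 = exp(2*I*pi/9).

Proof sketch: Z/9Z is abelian, so all 9 irreducible complex representations are 1-dimensional. They are given by chi_k(m) = zeta_9^(k*m) for k = 0,...,8. Row orthogonality: sum_m chi_k(m) conj(chi_l(m)) = 9 * [k = l].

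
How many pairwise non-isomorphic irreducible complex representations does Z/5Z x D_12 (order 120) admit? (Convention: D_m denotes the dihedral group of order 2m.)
45

The number of irreducible complex representations of a finite group equals its number of conjugacy classes. For a direct product, #classes(G x H) = #classes(G) * #classes(H). Z/5Z has 5 classes (abelian), D_12 has 9 classes, so 5 * 9 = 45, so Z/5Z x D_12 (order 120) has exactly 45 irreducible complex representations.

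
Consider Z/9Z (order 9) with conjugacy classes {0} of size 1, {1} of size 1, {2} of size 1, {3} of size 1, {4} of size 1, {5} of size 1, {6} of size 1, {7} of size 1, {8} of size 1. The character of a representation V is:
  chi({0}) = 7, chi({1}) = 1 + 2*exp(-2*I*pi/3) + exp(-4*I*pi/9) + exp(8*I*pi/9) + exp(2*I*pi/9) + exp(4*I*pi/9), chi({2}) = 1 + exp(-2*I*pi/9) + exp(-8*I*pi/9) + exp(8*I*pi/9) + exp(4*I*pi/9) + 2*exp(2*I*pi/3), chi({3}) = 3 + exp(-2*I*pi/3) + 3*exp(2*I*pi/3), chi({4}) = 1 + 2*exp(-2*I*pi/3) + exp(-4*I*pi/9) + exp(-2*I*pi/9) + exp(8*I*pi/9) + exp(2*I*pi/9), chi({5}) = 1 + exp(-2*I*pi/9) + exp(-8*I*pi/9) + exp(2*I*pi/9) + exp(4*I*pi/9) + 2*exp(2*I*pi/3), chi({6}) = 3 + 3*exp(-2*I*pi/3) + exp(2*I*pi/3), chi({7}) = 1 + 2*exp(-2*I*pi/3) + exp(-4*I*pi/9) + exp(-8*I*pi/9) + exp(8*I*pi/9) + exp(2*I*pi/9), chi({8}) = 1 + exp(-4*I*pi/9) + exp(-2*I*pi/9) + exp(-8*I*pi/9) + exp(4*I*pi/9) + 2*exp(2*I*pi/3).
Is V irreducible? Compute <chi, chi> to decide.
Not irreducible (reducible): <chi, chi> = 9 > 1.

Reasoning: <chi, chi> = (1/|G|) sum_C |C| * |chi(C)|^2 = (1/9)[1*|7|^2 + 1*|1 + 2*exp(-2*I*pi/3) + exp(-4*I*pi/9) + exp(8*I*pi/9) + exp(2*I*pi/9) + exp(4*I*pi/9)|^2 + 1*|1 + exp(-2*I*pi/9) + exp(-8*I*pi/9) + exp(8*I*pi/9) + exp(4*I*pi/9) + 2*exp(2*I*pi/3)|^2 + 1*|3 + exp(-2*I*pi/3) + 3*exp(2*I*pi/3)|^2 + 1*|1 + 2*exp(-2*I*pi/3) + exp(-4*I*pi/9) + exp(-2*I*pi/9) + exp(8*I*pi/9) + exp(2*I*pi/9)|^2 + 1*|1 + exp(-2*I*pi/9) + exp(-8*I*pi/9) + exp(2*I*pi/9) + exp(4*I*pi/9) + 2*exp(2*I*pi/3)|^2 + 1*|3 + 3*exp(-2*I*pi/3) + exp(2*I*pi/3)|^2 + 1*|1 + 2*exp(-2*I*pi/3) + exp(-4*I*pi/9) + exp(-8*I*pi/9) + exp(8*I*pi/9) + exp(2*I*pi/9)|^2 + 1*|1 + exp(-4*I*pi/9) + exp(-2*I*pi/9) + exp(-8*I*pi/9) + exp(4*I*pi/9) + 2*exp(2*I*pi/3)|^2]
  = (1/9)[(49) + (9 + 5*exp(-4*I*pi/9) + 5*exp(-2*I*pi/3) + 4*exp(-2*I*pi/9) + 6*exp(-8*I*pi/9) + 6*exp(8*I*pi/9) + 4*exp(2*I*pi/9) + 5*exp(2*I*pi/3) + 5*exp(4*I*pi/9)) + (9 + 5*exp(-2*I*pi/3) + 4*exp(-4*I*pi/9) + 6*exp(-2*I*pi/9) + 5*exp(-8*I*pi/9) + 5*exp(8*I*pi/9) + 6*exp(2*I*pi/9) + 4*exp(4*I*pi/9) + 5*exp(2*I*pi/3)) + (4) + (9 + 6*exp(-4*I*pi/9) + 5*exp(-2*I*pi/3) + 5*exp(-2*I*pi/9) + 4*exp(-8*I*pi/9) + 4*exp(8*I*pi/9) + 5*exp(2*I*pi/9) + 5*exp(2*I*pi/3) + 6*exp(4*I*pi/9)) + (9 + 6*exp(-4*I*pi/9) + 5*exp(-2*I*pi/3) + 5*exp(-2*I*pi/9) + 4*exp(-8*I*pi/9) + 4*exp(8*I*pi/9) + 5*exp(2*I*pi/9) + 5*exp(2*I*pi/3) + 6*exp(4*I*pi/9)) + (4) + (9 + 5*exp(-2*I*pi/3) + 4*exp(-4*I*pi/9) + 6*exp(-2*I*pi/9) + 5*exp(-8*I*pi/9) + 5*exp(8*I*pi/9) + 6*exp(2*I*pi/9) + 4*exp(4*I*pi/9) + 5*exp(2*I*pi/3)) + (9 + 5*exp(-4*I*pi/9) + 5*exp(-2*I*pi/3) + 4*exp(-2*I*pi/9) + 6*exp(-8*I*pi/9) + 6*exp(8*I*pi/9) + 4*exp(2*I*pi/9) + 5*exp(2*I*pi/3) + 5*exp(4*I*pi/9))] = 81/9 = 9.
(Exp terms are combined using exp(i*s)*conj(exp(i*t)) = exp(i*(s-t)), and sums of them are collapsed using the identity that for every m > 1 the m distinct m-th roots of unity sum to 0, e.g. 1 + exp(2*I*pi/3) + exp(-2*I*pi/3) = 0.)
A character is irreducible iff <chi, chi> = 1, so this representation is reducible.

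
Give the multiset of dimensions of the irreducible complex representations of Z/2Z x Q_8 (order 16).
Dimensions: 1, 1, 1, 1, 1, 1, 1, 1, 2, 2

Justification: There are 10 irreducibles (= number of conjugacy classes). Their dimensions d_i satisfy sum d_i^2 = |G| = 16: 1 + 1 + 1 + 1 + 1 + 1 + 1 + 1 + 4 + 4 = 16. (For the product with Z/2Z: each of the 2 1-dim characters of Z/2Z tensors with each irrep of Q_8, giving 2 copies of each Q_8-dimension.)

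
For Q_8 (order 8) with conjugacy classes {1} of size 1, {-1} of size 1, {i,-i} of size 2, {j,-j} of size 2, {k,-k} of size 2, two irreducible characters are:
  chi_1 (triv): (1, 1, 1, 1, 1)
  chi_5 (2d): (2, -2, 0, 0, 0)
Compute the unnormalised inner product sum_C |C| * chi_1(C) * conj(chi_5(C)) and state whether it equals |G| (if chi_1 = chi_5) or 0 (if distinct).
Sum = 0; so <chi_1, chi_5> = 0 (distinct irreducibles are orthogonal).

Proof sketch: Compute term by term over conjugacy classes (|C| * chi_1(C) * conj(chi_5(C))):
  1*(1)*conj(2) + 1*(1)*conj(-2) + 2*(1)*conj(0) + 2*(1)*conj(0) + 2*(1)*conj(0)
  = (2) + (-2) + (0) + (0) + (0)
  = 0.
Dividing by |G| = 8 gives 0/8 = 0, matching the row-orthogonality relation <chi_1, chi_5> = [chi_1 = chi_5].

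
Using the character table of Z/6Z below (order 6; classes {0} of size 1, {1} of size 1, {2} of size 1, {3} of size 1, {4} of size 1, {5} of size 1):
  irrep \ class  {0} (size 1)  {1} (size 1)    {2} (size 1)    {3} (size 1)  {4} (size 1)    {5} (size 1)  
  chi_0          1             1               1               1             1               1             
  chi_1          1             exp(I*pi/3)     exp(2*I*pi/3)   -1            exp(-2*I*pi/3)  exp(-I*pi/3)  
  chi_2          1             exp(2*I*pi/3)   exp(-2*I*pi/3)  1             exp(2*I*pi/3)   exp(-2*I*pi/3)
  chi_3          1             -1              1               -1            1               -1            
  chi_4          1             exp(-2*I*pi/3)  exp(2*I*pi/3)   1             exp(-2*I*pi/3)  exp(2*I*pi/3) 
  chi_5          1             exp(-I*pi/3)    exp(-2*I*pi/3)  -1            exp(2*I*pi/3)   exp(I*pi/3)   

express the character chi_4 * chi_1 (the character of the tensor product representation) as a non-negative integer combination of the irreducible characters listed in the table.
chi_4 tensor chi_1 = chi_5 (all other irreducibles have multiplicity 0).

Why: The character of a tensor product is the pointwise product (chi_4 * chi_1)(C) = chi_4(C) * chi_1(C):
  {0}: (1)*(1), {1}: (exp(-2*I*pi/3))*(exp(I*pi/3)), {2}: (exp(2*I*pi/3))*(exp(2*I*pi/3)), {3}: (1)*(-1), {4}: (exp(-2*I*pi/3))*(exp(-2*I*pi/3)), {5}: (exp(2*I*pi/3))*(exp(-I*pi/3))
so (chi_4 * chi_1) takes values
  {0} -> 1, {1} -> exp(-I*pi/3), {2} -> exp(-2*I*pi/3), {3} -> -1, {4} -> exp(2*I*pi/3), {5} -> exp(I*pi/3).
Now take the inner product of this character with each irreducible chi from the table, <chi_4*chi_1, chi> = (1/6) sum_C |C| (chi_4*chi_1)(C) conj(chi(C)):
  <chi_4*chi_1, chi_0> = (1/6)[1*(1)*conj(1) + 1*(exp(-I*pi/3))*conj(1) + 1*(exp(-2*I*pi/3))*conj(1) + 1*(-1)*conj(1) + 1*(exp(2*I*pi/3))*conj(1) + 1*(exp(I*pi/3))*conj(1)]
      = (1/6)[(1) + (exp(-I*pi/3)) + (exp(-2*I*pi/3)) + (-1) + (exp(2*I*pi/3)) + (exp(I*pi/3))] = 0/6 = 0
  <chi_4*chi_1, chi_1> = (1/6)[1*(1)*conj(1) + 1*(exp(-I*pi/3))*conj(exp(I*pi/3)) + 1*(exp(-2*I*pi/3))*conj(exp(2*I*pi/3)) + 1*(-1)*conj(-1) + 1*(exp(2*I*pi/3))*conj(exp(-2*I*pi/3)) + 1*(exp(I*pi/3))*conj(exp(-I*pi/3))]
      = (1/6)[(1) + (exp(-2*I*pi/3)) + (exp(2*I*pi/3)) + (1) + (exp(-2*I*pi/3)) + (exp(2*I*pi/3))] = 0/6 = 0
  <chi_4*chi_1, chi_2> = (1/6)[1*(1)*conj(1) + 1*(exp(-I*pi/3))*conj(exp(2*I*pi/3)) + 1*(exp(-2*I*pi/3))*conj(exp(-2*I*pi/3)) + 1*(-1)*conj(1) + 1*(exp(2*I*pi/3))*conj(exp(2*I*pi/3)) + 1*(exp(I*pi/3))*conj(exp(-2*I*pi/3))]
      = (1/6)[(1) + (-1) + (1) + (-1) + (1) + (-1)] = 0/6 = 0
  <chi_4*chi_1, chi_3> = (1/6)[1*(1)*conj(1) + 1*(exp(-I*pi/3))*conj(-1) + 1*(exp(-2*I*pi/3))*conj(1) + 1*(-1)*conj(-1) + 1*(exp(2*I*pi/3))*conj(1) + 1*(exp(I*pi/3))*conj(-1)]
      = (1/6)[(1) + (-exp(-I*pi/3)) + (exp(-2*I*pi/3)) + (1) + (exp(2*I*pi/3)) + (-exp(I*pi/3))] = 0/6 = 0
  <chi_4*chi_1, chi_4> = (1/6)[1*(1)*conj(1) + 1*(exp(-I*pi/3))*conj(exp(-2*I*pi/3)) + 1*(exp(-2*I*pi/3))*conj(exp(2*I*pi/3)) + 1*(-1)*conj(1) + 1*(exp(2*I*pi/3))*conj(exp(-2*I*pi/3)) + 1*(exp(I*pi/3))*conj(exp(2*I*pi/3))]
      = (1/6)[(1) + (exp(I*pi/3)) + (exp(2*I*pi/3)) + (-1) + (exp(-2*I*pi/3)) + (exp(-I*pi/3))] = 0/6 = 0
  <chi_4*chi_1, chi_5> = (1/6)[1*(1)*conj(1) + 1*(exp(-I*pi/3))*conj(exp(-I*pi/3)) + 1*(exp(-2*I*pi/3))*conj(exp(-2*I*pi/3)) + 1*(-1)*conj(-1) + 1*(exp(2*I*pi/3))*conj(exp(2*I*pi/3)) + 1*(exp(I*pi/3))*conj(exp(I*pi/3))]
      = (1/6)[(1) + (1) + (1) + (1) + (1) + (1)] = 6/6 = 1
(Exp terms are combined using exp(i*s)*conj(exp(i*t)) = exp(i*(s-t)), and sums of them are collapsed using the identity that for every m > 1 the m distinct m-th roots of unity sum to 0, e.g. 1 + exp(2*I*pi/3) + exp(-2*I*pi/3) = 0.)
Hence the multiplicities are chi_5: 1. Dimension check: dim(chi_4)*dim(chi_1) = 1*1 = 1 and sum (mult * dim) = 1*1 = 1.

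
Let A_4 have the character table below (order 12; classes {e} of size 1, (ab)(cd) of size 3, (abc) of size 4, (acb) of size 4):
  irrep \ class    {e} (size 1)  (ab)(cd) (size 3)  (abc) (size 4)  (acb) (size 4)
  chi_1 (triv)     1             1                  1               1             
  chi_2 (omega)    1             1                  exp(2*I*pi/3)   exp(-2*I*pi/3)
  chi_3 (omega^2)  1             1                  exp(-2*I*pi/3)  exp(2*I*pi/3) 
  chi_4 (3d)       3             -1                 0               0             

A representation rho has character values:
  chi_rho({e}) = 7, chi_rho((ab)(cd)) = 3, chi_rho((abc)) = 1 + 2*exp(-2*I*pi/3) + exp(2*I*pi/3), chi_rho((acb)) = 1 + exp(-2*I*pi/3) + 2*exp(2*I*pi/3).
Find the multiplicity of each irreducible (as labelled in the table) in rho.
Multiplicities: chi_1: 1, chi_2: 1, chi_3: 2, chi_4: 1.

Reasoning: Use <chi_rho, chi> = (1/|G|) sum_C |C| * chi_rho(C) * conj(chi(C)) with |G| = 12 for each irreducible chi in the table:
  <chi_rho, chi_1> = (1/12)[1*(7)*conj(1) + 3*(3)*conj(1) + 4*(1 + 2*exp(-2*I*pi/3) + exp(2*I*pi/3))*conj(1) + 4*(1 + exp(-2*I*pi/3) + 2*exp(2*I*pi/3))*conj(1)]
      = (1/12)[(7) + (9) + (4 + 8*exp(-2*I*pi/3) + 4*exp(2*I*pi/3)) + (4 + 4*exp(-2*I*pi/3) + 8*exp(2*I*pi/3))] = 12/12 = 1
  <chi_rho, chi_2> = (1/12)[1*(7)*conj(1) + 3*(3)*conj(1) + 4*(1 + 2*exp(-2*I*pi/3) + exp(2*I*pi/3))*conj(exp(2*I*pi/3)) + 4*(1 + exp(-2*I*pi/3) + 2*exp(2*I*pi/3))*conj(exp(-2*I*pi/3))]
      = (1/12)[(7) + (9) + (4 + 4*exp(-2*I*pi/3) + 8*exp(2*I*pi/3)) + (4 + 8*exp(-2*I*pi/3) + 4*exp(2*I*pi/3))] = 12/12 = 1
  <chi_rho, chi_3> = (1/12)[1*(7)*conj(1) + 3*(3)*conj(1) + 4*(1 + 2*exp(-2*I*pi/3) + exp(2*I*pi/3))*conj(exp(-2*I*pi/3)) + 4*(1 + exp(-2*I*pi/3) + 2*exp(2*I*pi/3))*conj(exp(2*I*pi/3))]
      = (1/12)[(7) + (9) + (4) + (4)] = 24/12 = 2
  <chi_rho, chi_4> = (1/12)[1*(7)*conj(3) + 3*(3)*conj(-1) + 4*(1 + 2*exp(-2*I*pi/3) + exp(2*I*pi/3))*conj(0) + 4*(1 + exp(-2*I*pi/3) + 2*exp(2*I*pi/3))*conj(0)]
      = (1/12)[(21) + (-9) + (0) + (0)] = 12/12 = 1
(Exp terms are combined using exp(i*s)*conj(exp(i*t)) = exp(i*(s-t)), and sums of them are collapsed using the identity that for every m > 1 the m distinct m-th roots of unity sum to 0, e.g. 1 + exp(2*I*pi/3) + exp(-2*I*pi/3) = 0.)
Dimension check: dim(rho) = sum (mult * dim) = 1*1 + 1*1 + 2*1 + 1*3 = 7 = chi_rho(e) = 7.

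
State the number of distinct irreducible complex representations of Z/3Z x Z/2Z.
6

Details: The number of irreducible complex representations of a finite group equals its number of conjugacy classes. Z/3Z x Z/2Z is abelian of order 6, so every element is its own conjugacy class: 6 classes, so Z/3Z x Z/2Z (order 6) has exactly 6 irreducible complex representations.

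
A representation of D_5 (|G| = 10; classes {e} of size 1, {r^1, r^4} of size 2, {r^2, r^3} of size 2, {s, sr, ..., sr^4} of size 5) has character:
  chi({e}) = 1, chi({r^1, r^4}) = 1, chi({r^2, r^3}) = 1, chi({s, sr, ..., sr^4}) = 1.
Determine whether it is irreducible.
Irreducible: <chi, chi> = 1.

Details: <chi, chi> = (1/|G|) sum_C |C| * |chi(C)|^2 = (1/10)[1*|1|^2 + 2*|1|^2 + 2*|1|^2 + 5*|1|^2]
  = (1/10)[(1) + (2) + (2) + (5)] = 10/10 = 1.
A character is irreducible iff <chi, chi> = 1, so this representation is irreducible.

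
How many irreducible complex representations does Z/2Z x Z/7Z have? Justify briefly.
14

Solution. The number of irreducible complex representations of a finite group equals its number of conjugacy classes. Z/2Z x Z/7Z is abelian of order 14, so every element is its own conjugacy class: 14 classes, so Z/2Z x Z/7Z (order 14) has exactly 14 irreducible complex representations.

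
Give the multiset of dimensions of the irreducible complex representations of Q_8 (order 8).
Dimensions: 1, 1, 1, 1, 2

Details: There are 5 irreducibles (= number of conjugacy classes). Their dimensions d_i satisfy sum d_i^2 = |G| = 8: 1 + 1 + 1 + 1 + 4 = 8.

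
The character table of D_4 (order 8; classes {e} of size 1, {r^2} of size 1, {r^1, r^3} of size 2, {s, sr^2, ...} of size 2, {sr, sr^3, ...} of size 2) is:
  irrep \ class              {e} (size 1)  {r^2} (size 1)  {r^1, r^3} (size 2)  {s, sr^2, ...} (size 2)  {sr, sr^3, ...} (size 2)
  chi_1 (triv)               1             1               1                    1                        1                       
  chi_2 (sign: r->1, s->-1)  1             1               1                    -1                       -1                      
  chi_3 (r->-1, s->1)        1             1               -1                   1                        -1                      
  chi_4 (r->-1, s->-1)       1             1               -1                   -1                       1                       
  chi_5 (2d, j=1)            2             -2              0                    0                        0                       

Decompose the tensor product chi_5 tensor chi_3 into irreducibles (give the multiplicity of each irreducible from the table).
chi_5 tensor chi_3 = chi_5 (all other irreducibles have multiplicity 0).

Argument: The character of a tensor product is the pointwise product (chi_5 * chi_3)(C) = chi_5(C) * chi_3(C):
  {e}: (2)*(1), {r^2}: (-2)*(1), {r^1, r^3}: (0)*(-1), {s, sr^2, ...}: (0)*(1), {sr, sr^3, ...}: (0)*(-1)
so (chi_5 * chi_3) takes values
  {e} -> 2, {r^2} -> -2, {r^1, r^3} -> 0, {s, sr^2, ...} -> 0, {sr, sr^3, ...} -> 0.
Now take the inner product of this character with each irreducible chi from the table, <chi_5*chi_3, chi> = (1/8) sum_C |C| (chi_5*chi_3)(C) conj(chi(C)):
  <chi_5*chi_3, chi_1> = (1/8)[1*(2)*conj(1) + 1*(-2)*conj(1) + 2*(0)*conj(1) + 2*(0)*conj(1) + 2*(0)*conj(1)]
      = (1/8)[(2) + (-2) + (0) + (0) + (0)] = 0/8 = 0
  <chi_5*chi_3, chi_2> = (1/8)[1*(2)*conj(1) + 1*(-2)*conj(1) + 2*(0)*conj(1) + 2*(0)*conj(-1) + 2*(0)*conj(-1)]
      = (1/8)[(2) + (-2) + (0) + (0) + (0)] = 0/8 = 0
  <chi_5*chi_3, chi_3> = (1/8)[1*(2)*conj(1) + 1*(-2)*conj(1) + 2*(0)*conj(-1) + 2*(0)*conj(1) + 2*(0)*conj(-1)]
      = (1/8)[(2) + (-2) + (0) + (0) + (0)] = 0/8 = 0
  <chi_5*chi_3, chi_4> = (1/8)[1*(2)*conj(1) + 1*(-2)*conj(1) + 2*(0)*conj(-1) + 2*(0)*conj(-1) + 2*(0)*conj(1)]
      = (1/8)[(2) + (-2) + (0) + (0) + (0)] = 0/8 = 0
  <chi_5*chi_3, chi_5> = (1/8)[1*(2)*conj(2) + 1*(-2)*conj(-2) + 2*(0)*conj(0) + 2*(0)*conj(0) + 2*(0)*conj(0)]
      = (1/8)[(4) + (4) + (0) + (0) + (0)] = 8/8 = 1
Hence the multiplicities are chi_5: 1. Dimension check: dim(chi_5)*dim(chi_3) = 2*1 = 2 and sum (mult * dim) = 1*2 = 2.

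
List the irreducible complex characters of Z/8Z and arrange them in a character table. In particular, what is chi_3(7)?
Character table of Z/8Z (irreps indexed chi_0,...,chi_7 with chi_k(m) = zeta_8^(k*m), zeta_8 = exp(2*pi*i/8)):
  irrep \ class  {0} (size 1)  {1} (size 1)    {2} (size 1)  {3} (size 1)    {4} (size 1)  {5} (size 1)    {6} (size 1)  {7} (size 1)  
  chi_0          1             1               1             1               1             1               1             1             
  chi_1          1             exp(I*pi/4)     I             exp(3*I*pi/4)   -1            exp(-3*I*pi/4)  -I            exp(-I*pi/4)  
  chi_2          1             I               -1            -I              1             I               -1            -I            
  chi_3          1             exp(3*I*pi/4)   -I            exp(I*pi/4)     -1            exp(-I*pi/4)    I             exp(-3*I*pi/4)
  chi_4          1             -1              1             -1              1             -1              1             -1            
  chi_5          1             exp(-3*I*pi/4)  I             exp(-I*pi/4)    -1            exp(I*pi/4)     -I            exp(3*I*pi/4) 
  chi_6          1             -I              -1            I               1             -I              -1            I             
  chi_7          1             exp(-I*pi/4)    -I            exp(-3*I*pi/4)  -1            exp(3*I*pi/4)   I             exp(I*pi/4)   

Spot check: chi_3(7) = zeta_8^(3*7) = zeta_8^21 = exp(-3*I*pi/4).

Solution. Z/8Z is abelian, so all 8 irreducible complex representations are 1-dimensional. They are given by chi_k(m) = zeta_8^(k*m) for k = 0,...,7. Row orthogonality: sum_m chi_k(m) conj(chi_l(m)) = 8 * [k = l].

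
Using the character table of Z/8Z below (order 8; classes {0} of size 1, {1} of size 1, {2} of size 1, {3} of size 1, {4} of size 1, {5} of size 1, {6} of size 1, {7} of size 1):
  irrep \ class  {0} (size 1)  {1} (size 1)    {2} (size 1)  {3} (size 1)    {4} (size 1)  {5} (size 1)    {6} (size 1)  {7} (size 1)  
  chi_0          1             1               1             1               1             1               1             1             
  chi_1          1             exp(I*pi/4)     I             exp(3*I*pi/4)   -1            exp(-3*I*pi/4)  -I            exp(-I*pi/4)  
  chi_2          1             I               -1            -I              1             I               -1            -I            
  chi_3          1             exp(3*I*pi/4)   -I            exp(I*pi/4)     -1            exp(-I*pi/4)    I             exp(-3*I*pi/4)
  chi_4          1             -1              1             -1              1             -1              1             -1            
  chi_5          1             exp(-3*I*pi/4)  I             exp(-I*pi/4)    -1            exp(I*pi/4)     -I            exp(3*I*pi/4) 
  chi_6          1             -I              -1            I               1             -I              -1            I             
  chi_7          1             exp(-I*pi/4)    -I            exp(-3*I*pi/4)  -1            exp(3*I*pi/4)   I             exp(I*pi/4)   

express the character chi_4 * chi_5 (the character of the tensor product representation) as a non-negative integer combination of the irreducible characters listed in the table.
chi_4 tensor chi_5 = chi_1 (all other irreducibles have multiplicity 0).

Justification: The character of a tensor product is the pointwise product (chi_4 * chi_5)(C) = chi_4(C) * chi_5(C):
  {0}: (1)*(1), {1}: (-1)*(exp(-3*I*pi/4)), {2}: (1)*(I), {3}: (-1)*(exp(-I*pi/4)), {4}: (1)*(-1), {5}: (-1)*(exp(I*pi/4)), {6}: (1)*(-I), {7}: (-1)*(exp(3*I*pi/4))
so (chi_4 * chi_5) takes values
  {0} -> 1, {1} -> -exp(-3*I*pi/4), {2} -> I, {3} -> -exp(-I*pi/4), {4} -> -1, {5} -> -exp(I*pi/4), {6} -> -I, {7} -> -exp(3*I*pi/4).
Now take the inner product of this character with each irreducible chi from the table, <chi_4*chi_5, chi> = (1/8) sum_C |C| (chi_4*chi_5)(C) conj(chi(C)):
  <chi_4*chi_5, chi_0> = (1/8)[1*(1)*conj(1) + 1*(-exp(-3*I*pi/4))*conj(1) + 1*(I)*conj(1) + 1*(-exp(-I*pi/4))*conj(1) + 1*(-1)*conj(1) + 1*(-exp(I*pi/4))*conj(1) + 1*(-I)*conj(1) + 1*(-exp(3*I*pi/4))*conj(1)]
      = (1/8)[(1) + (-exp(-3*I*pi/4)) + (I) + (-exp(-I*pi/4)) + (-1) + (-exp(I*pi/4)) + (-I) + (-exp(3*I*pi/4))] = 0/8 = 0
  <chi_4*chi_5, chi_1> = (1/8)[1*(1)*conj(1) + 1*(-exp(-3*I*pi/4))*conj(exp(I*pi/4)) + 1*(I)*conj(I) + 1*(-exp(-I*pi/4))*conj(exp(3*I*pi/4)) + 1*(-1)*conj(-1) + 1*(-exp(I*pi/4))*conj(exp(-3*I*pi/4)) + 1*(-I)*conj(-I) + 1*(-exp(3*I*pi/4))*conj(exp(-I*pi/4))]
      = (1/8)[(1) + (1) + (1) + (1) + (1) + (1) + (1) + (1)] = 8/8 = 1
  <chi_4*chi_5, chi_2> = (1/8)[1*(1)*conj(1) + 1*(-exp(-3*I*pi/4))*conj(I) + 1*(I)*conj(-1) + 1*(-exp(-I*pi/4))*conj(-I) + 1*(-1)*conj(1) + 1*(-exp(I*pi/4))*conj(I) + 1*(-I)*conj(-1) + 1*(-exp(3*I*pi/4))*conj(-I)]
      = (1/8)[(1) + (exp(-I*pi/4)) + (-I) + (-exp(I*pi/4)) + (-1) + (exp(3*I*pi/4)) + (I) + (-exp(-3*I*pi/4))] = 0/8 = 0
  <chi_4*chi_5, chi_3> = (1/8)[1*(1)*conj(1) + 1*(-exp(-3*I*pi/4))*conj(exp(3*I*pi/4)) + 1*(I)*conj(-I) + 1*(-exp(-I*pi/4))*conj(exp(I*pi/4)) + 1*(-1)*conj(-1) + 1*(-exp(I*pi/4))*conj(exp(-I*pi/4)) + 1*(-I)*conj(I) + 1*(-exp(3*I*pi/4))*conj(exp(-3*I*pi/4))]
      = (1/8)[(1) + (-I) + (-1) + (I) + (1) + (-I) + (-1) + (I)] = 0/8 = 0
  <chi_4*chi_5, chi_4> = (1/8)[1*(1)*conj(1) + 1*(-exp(-3*I*pi/4))*conj(-1) + 1*(I)*conj(1) + 1*(-exp(-I*pi/4))*conj(-1) + 1*(-1)*conj(1) + 1*(-exp(I*pi/4))*conj(-1) + 1*(-I)*conj(1) + 1*(-exp(3*I*pi/4))*conj(-1)]
      = (1/8)[(1) + (exp(-3*I*pi/4)) + (I) + (exp(-I*pi/4)) + (-1) + (exp(I*pi/4)) + (-I) + (exp(3*I*pi/4))] = 0/8 = 0
  <chi_4*chi_5, chi_5> = (1/8)[1*(1)*conj(1) + 1*(-exp(-3*I*pi/4))*conj(exp(-3*I*pi/4)) + 1*(I)*conj(I) + 1*(-exp(-I*pi/4))*conj(exp(-I*pi/4)) + 1*(-1)*conj(-1) + 1*(-exp(I*pi/4))*conj(exp(I*pi/4)) + 1*(-I)*conj(-I) + 1*(-exp(3*I*pi/4))*conj(exp(3*I*pi/4))]
      = (1/8)[(1) + (-1) + (1) + (-1) + (1) + (-1) + (1) + (-1)] = 0/8 = 0
  <chi_4*chi_5, chi_6> = (1/8)[1*(1)*conj(1) + 1*(-exp(-3*I*pi/4))*conj(-I) + 1*(I)*conj(-1) + 1*(-exp(-I*pi/4))*conj(I) + 1*(-1)*conj(1) + 1*(-exp(I*pi/4))*conj(-I) + 1*(-I)*conj(-1) + 1*(-exp(3*I*pi/4))*conj(I)]
      = (1/8)[(1) + (-exp(-I*pi/4)) + (-I) + (exp(I*pi/4)) + (-1) + (-exp(3*I*pi/4)) + (I) + (exp(-3*I*pi/4))] = 0/8 = 0
  <chi_4*chi_5, chi_7> = (1/8)[1*(1)*conj(1) + 1*(-exp(-3*I*pi/4))*conj(exp(-I*pi/4)) + 1*(I)*conj(-I) + 1*(-exp(-I*pi/4))*conj(exp(-3*I*pi/4)) + 1*(-1)*conj(-1) + 1*(-exp(I*pi/4))*conj(exp(3*I*pi/4)) + 1*(-I)*conj(I) + 1*(-exp(3*I*pi/4))*conj(exp(I*pi/4))]
      = (1/8)[(1) + (I) + (-1) + (-I) + (1) + (I) + (-1) + (-I)] = 0/8 = 0
(Exp terms are combined using exp(i*s)*conj(exp(i*t)) = exp(i*(s-t)), and sums of them are collapsed using the identity that for every m > 1 the m distinct m-th roots of unity sum to 0, e.g. 1 + exp(2*I*pi/3) + exp(-2*I*pi/3) = 0.)
Hence the multiplicities are chi_1: 1. Dimension check: dim(chi_4)*dim(chi_5) = 1*1 = 1 and sum (mult * dim) = 1*1 = 1.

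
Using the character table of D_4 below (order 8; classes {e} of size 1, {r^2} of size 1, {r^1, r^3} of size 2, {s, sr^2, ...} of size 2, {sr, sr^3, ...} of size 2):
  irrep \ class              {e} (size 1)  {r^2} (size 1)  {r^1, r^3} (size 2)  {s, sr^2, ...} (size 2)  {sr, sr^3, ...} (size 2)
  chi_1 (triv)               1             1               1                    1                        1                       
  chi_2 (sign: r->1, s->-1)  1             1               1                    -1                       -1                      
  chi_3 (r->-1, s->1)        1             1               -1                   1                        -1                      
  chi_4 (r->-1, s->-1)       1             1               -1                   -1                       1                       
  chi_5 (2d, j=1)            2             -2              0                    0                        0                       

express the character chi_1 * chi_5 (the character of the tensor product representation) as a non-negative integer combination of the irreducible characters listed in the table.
chi_1 tensor chi_5 = chi_5 (all other irreducibles have multiplicity 0).

Solution. The character of a tensor product is the pointwise product (chi_1 * chi_5)(C) = chi_1(C) * chi_5(C):
  {e}: (1)*(2), {r^2}: (1)*(-2), {r^1, r^3}: (1)*(0), {s, sr^2, ...}: (1)*(0), {sr, sr^3, ...}: (1)*(0)
so (chi_1 * chi_5) takes values
  {e} -> 2, {r^2} -> -2, {r^1, r^3} -> 0, {s, sr^2, ...} -> 0, {sr, sr^3, ...} -> 0.
Now take the inner product of this character with each irreducible chi from the table, <chi_1*chi_5, chi> = (1/8) sum_C |C| (chi_1*chi_5)(C) conj(chi(C)):
  <chi_1*chi_5, chi_1> = (1/8)[1*(2)*conj(1) + 1*(-2)*conj(1) + 2*(0)*conj(1) + 2*(0)*conj(1) + 2*(0)*conj(1)]
      = (1/8)[(2) + (-2) + (0) + (0) + (0)] = 0/8 = 0
  <chi_1*chi_5, chi_2> = (1/8)[1*(2)*conj(1) + 1*(-2)*conj(1) + 2*(0)*conj(1) + 2*(0)*conj(-1) + 2*(0)*conj(-1)]
      = (1/8)[(2) + (-2) + (0) + (0) + (0)] = 0/8 = 0
  <chi_1*chi_5, chi_3> = (1/8)[1*(2)*conj(1) + 1*(-2)*conj(1) + 2*(0)*conj(-1) + 2*(0)*conj(1) + 2*(0)*conj(-1)]
      = (1/8)[(2) + (-2) + (0) + (0) + (0)] = 0/8 = 0
  <chi_1*chi_5, chi_4> = (1/8)[1*(2)*conj(1) + 1*(-2)*conj(1) + 2*(0)*conj(-1) + 2*(0)*conj(-1) + 2*(0)*conj(1)]
      = (1/8)[(2) + (-2) + (0) + (0) + (0)] = 0/8 = 0
  <chi_1*chi_5, chi_5> = (1/8)[1*(2)*conj(2) + 1*(-2)*conj(-2) + 2*(0)*conj(0) + 2*(0)*conj(0) + 2*(0)*conj(0)]
      = (1/8)[(4) + (4) + (0) + (0) + (0)] = 8/8 = 1
Hence the multiplicities are chi_5: 1. Dimension check: dim(chi_1)*dim(chi_5) = 1*2 = 2 and sum (mult * dim) = 1*2 = 2.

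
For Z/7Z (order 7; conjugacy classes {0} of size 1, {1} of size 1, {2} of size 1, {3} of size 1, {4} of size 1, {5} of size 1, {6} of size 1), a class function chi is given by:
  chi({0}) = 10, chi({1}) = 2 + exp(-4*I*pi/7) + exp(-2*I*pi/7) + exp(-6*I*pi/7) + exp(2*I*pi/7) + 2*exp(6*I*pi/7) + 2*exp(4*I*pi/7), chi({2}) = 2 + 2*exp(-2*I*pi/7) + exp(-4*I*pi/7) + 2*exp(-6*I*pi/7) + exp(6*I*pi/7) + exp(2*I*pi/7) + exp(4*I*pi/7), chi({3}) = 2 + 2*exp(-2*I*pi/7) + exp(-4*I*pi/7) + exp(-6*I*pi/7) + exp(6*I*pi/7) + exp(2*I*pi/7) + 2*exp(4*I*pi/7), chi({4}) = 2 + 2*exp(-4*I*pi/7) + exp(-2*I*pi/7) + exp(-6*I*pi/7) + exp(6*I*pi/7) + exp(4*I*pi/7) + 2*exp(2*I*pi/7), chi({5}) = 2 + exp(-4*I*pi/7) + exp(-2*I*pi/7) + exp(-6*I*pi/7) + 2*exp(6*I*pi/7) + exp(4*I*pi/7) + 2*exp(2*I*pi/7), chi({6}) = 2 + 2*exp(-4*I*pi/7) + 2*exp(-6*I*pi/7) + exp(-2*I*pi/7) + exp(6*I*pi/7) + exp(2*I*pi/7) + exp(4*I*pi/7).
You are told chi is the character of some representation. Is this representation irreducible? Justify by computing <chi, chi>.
Not irreducible (reducible): <chi, chi> = 16 > 1.

<chi, chi> = (1/|G|) sum_C |C| * |chi(C)|^2 = (1/7)[1*|10|^2 + 1*|2 + exp(-4*I*pi/7) + exp(-2*I*pi/7) + exp(-6*I*pi/7) + exp(2*I*pi/7) + 2*exp(6*I*pi/7) + 2*exp(4*I*pi/7)|^2 + 1*|2 + 2*exp(-2*I*pi/7) + exp(-4*I*pi/7) + 2*exp(-6*I*pi/7) + exp(6*I*pi/7) + exp(2*I*pi/7) + exp(4*I*pi/7)|^2 + 1*|2 + 2*exp(-2*I*pi/7) + exp(-4*I*pi/7) + exp(-6*I*pi/7) + exp(6*I*pi/7) + exp(2*I*pi/7) + 2*exp(4*I*pi/7)|^2 + 1*|2 + 2*exp(-4*I*pi/7) + exp(-2*I*pi/7) + exp(-6*I*pi/7) + exp(6*I*pi/7) + exp(4*I*pi/7) + 2*exp(2*I*pi/7)|^2 + 1*|2 + exp(-4*I*pi/7) + exp(-2*I*pi/7) + exp(-6*I*pi/7) + 2*exp(6*I*pi/7) + exp(4*I*pi/7) + 2*exp(2*I*pi/7)|^2 + 1*|2 + 2*exp(-4*I*pi/7) + 2*exp(-6*I*pi/7) + exp(-2*I*pi/7) + exp(6*I*pi/7) + exp(2*I*pi/7) + exp(4*I*pi/7)|^2]
  = (1/7)[(100) + (2) + (2) + (2) + (2) + (2) + (2)] = 112/7 = 16.
(Exp terms are combined using exp(i*s)*conj(exp(i*t)) = exp(i*(s-t)), and sums of them are collapsed using the identity that for every m > 1 the m distinct m-th roots of unity sum to 0, e.g. 1 + exp(2*I*pi/3) + exp(-2*I*pi/3) = 0.)
A character is irreducible iff <chi, chi> = 1, so this representation is reducible.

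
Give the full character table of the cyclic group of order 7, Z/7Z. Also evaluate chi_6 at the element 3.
Character table of Z/7Z (irreps indexed chi_0,...,chi_6 with chi_k(m) = zeta_7^(k*m), zeta_7 = exp(2*pi*i/7)):
  irrep \ class  {0} (size 1)  {1} (size 1)    {2} (size 1)    {3} (size 1)    {4} (size 1)    {5} (size 1)    {6} (size 1)  
  chi_0          1             1               1               1               1               1               1             
  chi_1          1             exp(2*I*pi/7)   exp(4*I*pi/7)   exp(6*I*pi/7)   exp(-6*I*pi/7)  exp(-4*I*pi/7)  exp(-2*I*pi/7)
  chi_2          1             exp(4*I*pi/7)   exp(-6*I*pi/7)  exp(-2*I*pi/7)  exp(2*I*pi/7)   exp(6*I*pi/7)   exp(-4*I*pi/7)
  chi_3          1             exp(6*I*pi/7)   exp(-2*I*pi/7)  exp(4*I*pi/7)   exp(-4*I*pi/7)  exp(2*I*pi/7)   exp(-6*I*pi/7)
  chi_4          1             exp(-6*I*pi/7)  exp(2*I*pi/7)   exp(-4*I*pi/7)  exp(4*I*pi/7)   exp(-2*I*pi/7)  exp(6*I*pi/7) 
  chi_5          1             exp(-4*I*pi/7)  exp(6*I*pi/7)   exp(2*I*pi/7)   exp(-2*I*pi/7)  exp(-6*I*pi/7)  exp(4*I*pi/7) 
  chi_6          1             exp(-2*I*pi/7)  exp(-4*I*pi/7)  exp(-6*I*pi/7)  exp(6*I*pi/7)   exp(4*I*pi/7)   exp(2*I*pi/7) 

Spot check: chi_6(3) = zeta_7^(6*3) = zeta_7^18 = exp(-6*I*pi/7).

Why: Z/7Z is abelian, so all 7 irreducible complex representations are 1-dimensional. They are given by chi_k(m) = zeta_7^(k*m) for k = 0,...,6. Row orthogonality: sum_m chi_k(m) conj(chi_l(m)) = 7 * [k = l].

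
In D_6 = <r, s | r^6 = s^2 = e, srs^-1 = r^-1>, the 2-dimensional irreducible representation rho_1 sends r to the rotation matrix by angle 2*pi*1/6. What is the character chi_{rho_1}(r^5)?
chi_{rho_1}(r^5) = 2*cos(2*pi*1*5/6) = 1

Why: rho_1(r^5) is rotation by angle 2*pi*1*5/6, whose trace is 2*cos(2*pi*1*5/6) = 1.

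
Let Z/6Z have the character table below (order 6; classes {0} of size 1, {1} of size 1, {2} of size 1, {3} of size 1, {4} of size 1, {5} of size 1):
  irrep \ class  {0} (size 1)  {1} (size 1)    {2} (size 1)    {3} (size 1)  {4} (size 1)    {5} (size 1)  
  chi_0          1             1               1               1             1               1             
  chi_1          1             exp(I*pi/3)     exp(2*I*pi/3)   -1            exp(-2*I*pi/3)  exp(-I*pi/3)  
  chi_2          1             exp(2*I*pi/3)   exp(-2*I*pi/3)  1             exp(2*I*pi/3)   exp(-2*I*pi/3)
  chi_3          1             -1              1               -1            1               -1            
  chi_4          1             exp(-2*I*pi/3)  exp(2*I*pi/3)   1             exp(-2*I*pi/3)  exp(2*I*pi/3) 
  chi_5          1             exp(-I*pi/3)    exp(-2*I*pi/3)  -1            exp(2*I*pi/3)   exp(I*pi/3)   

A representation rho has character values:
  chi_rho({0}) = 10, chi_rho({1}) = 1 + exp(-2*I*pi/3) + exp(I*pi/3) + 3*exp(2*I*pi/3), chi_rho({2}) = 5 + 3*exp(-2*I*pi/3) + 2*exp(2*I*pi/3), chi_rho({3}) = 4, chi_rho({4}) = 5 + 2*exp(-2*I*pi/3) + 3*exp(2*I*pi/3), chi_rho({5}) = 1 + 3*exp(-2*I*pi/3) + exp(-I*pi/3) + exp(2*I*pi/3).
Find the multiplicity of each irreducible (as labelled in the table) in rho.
Multiplicities: chi_0: 3, chi_1: 1, chi_2: 3, chi_3: 2, chi_4: 1, chi_5: 0.

Why: Use <chi_rho, chi> = (1/|G|) sum_C |C| * chi_rho(C) * conj(chi(C)) with |G| = 6 for each irreducible chi in the table:
  <chi_rho, chi_0> = (1/6)[1*(10)*conj(1) + 1*(1 + exp(-2*I*pi/3) + exp(I*pi/3) + 3*exp(2*I*pi/3))*conj(1) + 1*(5 + 3*exp(-2*I*pi/3) + 2*exp(2*I*pi/3))*conj(1) + 1*(4)*conj(1) + 1*(5 + 2*exp(-2*I*pi/3) + 3*exp(2*I*pi/3))*conj(1) + 1*(1 + 3*exp(-2*I*pi/3) + exp(-I*pi/3) + exp(2*I*pi/3))*conj(1)]
      = (1/6)[(10) + (1 + exp(-2*I*pi/3) + exp(I*pi/3) + 3*exp(2*I*pi/3)) + (5 + 3*exp(-2*I*pi/3) + 2*exp(2*I*pi/3)) + (4) + (5 + 2*exp(-2*I*pi/3) + 3*exp(2*I*pi/3)) + (1 + 3*exp(-2*I*pi/3) + exp(-I*pi/3) + exp(2*I*pi/3))] = 18/6 = 3
  <chi_rho, chi_1> = (1/6)[1*(10)*conj(1) + 1*(1 + exp(-2*I*pi/3) + exp(I*pi/3) + 3*exp(2*I*pi/3))*conj(exp(I*pi/3)) + 1*(5 + 3*exp(-2*I*pi/3) + 2*exp(2*I*pi/3))*conj(exp(2*I*pi/3)) + 1*(4)*conj(-1) + 1*(5 + 2*exp(-2*I*pi/3) + 3*exp(2*I*pi/3))*conj(exp(-2*I*pi/3)) + 1*(1 + 3*exp(-2*I*pi/3) + exp(-I*pi/3) + exp(2*I*pi/3))*conj(exp(-I*pi/3))]
      = (1/6)[(10) + (exp(-I*pi/3) + 3*exp(I*pi/3)) + (2 + 5*exp(-2*I*pi/3) + 3*exp(2*I*pi/3)) + (-4) + (2 + 3*exp(-2*I*pi/3) + 5*exp(2*I*pi/3)) + (3*exp(-I*pi/3) + exp(I*pi/3))] = 6/6 = 1
  <chi_rho, chi_2> = (1/6)[1*(10)*conj(1) + 1*(1 + exp(-2*I*pi/3) + exp(I*pi/3) + 3*exp(2*I*pi/3))*conj(exp(2*I*pi/3)) + 1*(5 + 3*exp(-2*I*pi/3) + 2*exp(2*I*pi/3))*conj(exp(-2*I*pi/3)) + 1*(4)*conj(1) + 1*(5 + 2*exp(-2*I*pi/3) + 3*exp(2*I*pi/3))*conj(exp(2*I*pi/3)) + 1*(1 + 3*exp(-2*I*pi/3) + exp(-I*pi/3) + exp(2*I*pi/3))*conj(exp(-2*I*pi/3))]
      = (1/6)[(10) + (3 + exp(-2*I*pi/3) + exp(-I*pi/3) + exp(2*I*pi/3)) + (3 + 2*exp(-2*I*pi/3) + 5*exp(2*I*pi/3)) + (4) + (3 + 5*exp(-2*I*pi/3) + 2*exp(2*I*pi/3)) + (3 + exp(-2*I*pi/3) + exp(2*I*pi/3) + exp(I*pi/3))] = 18/6 = 3
  <chi_rho, chi_3> = (1/6)[1*(10)*conj(1) + 1*(1 + exp(-2*I*pi/3) + exp(I*pi/3) + 3*exp(2*I*pi/3))*conj(-1) + 1*(5 + 3*exp(-2*I*pi/3) + 2*exp(2*I*pi/3))*conj(1) + 1*(4)*conj(-1) + 1*(5 + 2*exp(-2*I*pi/3) + 3*exp(2*I*pi/3))*conj(1) + 1*(1 + 3*exp(-2*I*pi/3) + exp(-I*pi/3) + exp(2*I*pi/3))*conj(-1)]
      = (1/6)[(10) + (-1 - 3*exp(2*I*pi/3) - exp(I*pi/3) - exp(-2*I*pi/3)) + (5 + 3*exp(-2*I*pi/3) + 2*exp(2*I*pi/3)) + (-4) + (5 + 2*exp(-2*I*pi/3) + 3*exp(2*I*pi/3)) + (-1 - exp(2*I*pi/3) - exp(-I*pi/3) - 3*exp(-2*I*pi/3))] = 12/6 = 2
  <chi_rho, chi_4> = (1/6)[1*(10)*conj(1) + 1*(1 + exp(-2*I*pi/3) + exp(I*pi/3) + 3*exp(2*I*pi/3))*conj(exp(-2*I*pi/3)) + 1*(5 + 3*exp(-2*I*pi/3) + 2*exp(2*I*pi/3))*conj(exp(2*I*pi/3)) + 1*(4)*conj(1) + 1*(5 + 2*exp(-2*I*pi/3) + 3*exp(2*I*pi/3))*conj(exp(-2*I*pi/3)) + 1*(1 + 3*exp(-2*I*pi/3) + exp(-I*pi/3) + exp(2*I*pi/3))*conj(exp(2*I*pi/3))]
      = (1/6)[(10) + (3*exp(-2*I*pi/3) + exp(2*I*pi/3)) + (2 + 5*exp(-2*I*pi/3) + 3*exp(2*I*pi/3)) + (4) + (2 + 3*exp(-2*I*pi/3) + 5*exp(2*I*pi/3)) + (exp(-2*I*pi/3) + 3*exp(2*I*pi/3))] = 6/6 = 1
  <chi_rho, chi_5> = (1/6)[1*(10)*conj(1) + 1*(1 + exp(-2*I*pi/3) + exp(I*pi/3) + 3*exp(2*I*pi/3))*conj(exp(-I*pi/3)) + 1*(5 + 3*exp(-2*I*pi/3) + 2*exp(2*I*pi/3))*conj(exp(-2*I*pi/3)) + 1*(4)*conj(-1) + 1*(5 + 2*exp(-2*I*pi/3) + 3*exp(2*I*pi/3))*conj(exp(2*I*pi/3)) + 1*(1 + 3*exp(-2*I*pi/3) + exp(-I*pi/3) + exp(2*I*pi/3))*conj(exp(I*pi/3))]
      = (1/6)[(10) + (-3 + exp(-I*pi/3) + exp(2*I*pi/3) + exp(I*pi/3)) + (3 + 2*exp(-2*I*pi/3) + 5*exp(2*I*pi/3)) + (-4) + (3 + 5*exp(-2*I*pi/3) + 2*exp(2*I*pi/3)) + (-3 + exp(-2*I*pi/3) + exp(-I*pi/3) + exp(I*pi/3))] = 0/6 = 0
(Exp terms are combined using exp(i*s)*conj(exp(i*t)) = exp(i*(s-t)), and sums of them are collapsed using the identity that for every m > 1 the m distinct m-th roots of unity sum to 0, e.g. 1 + exp(2*I*pi/3) + exp(-2*I*pi/3) = 0.)
Dimension check: dim(rho) = sum (mult * dim) = 3*1 + 1*1 + 3*1 + 2*1 + 1*1 + 0*1 = 10 = chi_rho(e) = 10.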